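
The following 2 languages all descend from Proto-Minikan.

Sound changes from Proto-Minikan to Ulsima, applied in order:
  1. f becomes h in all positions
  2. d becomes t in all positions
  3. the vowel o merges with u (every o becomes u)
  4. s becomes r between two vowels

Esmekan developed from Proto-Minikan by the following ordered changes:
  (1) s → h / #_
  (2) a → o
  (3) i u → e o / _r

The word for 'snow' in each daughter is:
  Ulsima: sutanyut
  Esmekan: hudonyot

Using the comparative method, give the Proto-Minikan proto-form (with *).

Position 7: Ulsima has u, Esmekan has o. Taking the neighbouring segments as reconstructed: Ulsima u could go back to *o or *u; Esmekan o could go back to *a or *o — the one source consistent with every daughter is *o.
Position 3: Ulsima has t, Esmekan has d. Esmekan preserves d here (none of its changes turn any other segment into d), so the proto-segment is *d.
This points to *sudanyot. Verify forward in each daughter:
Ulsima: start from *sudanyot.
  rule 1: no change — sudanyot
  rule 2 (unconditioned shift): sudanyot → sutanyot
  rule 3 (vowel merger): sutanyot → sutanyut
  rule 4: no change — sutanyut
  ⇒ Ulsima sutanyut
Esmekan: *sudanyot > hudanyot > hudonyot  (by debuccalisation, vowel merger)
No other proto-form is consistent with every reflex, so the reconstruction is *sudanyot.

*sudanyot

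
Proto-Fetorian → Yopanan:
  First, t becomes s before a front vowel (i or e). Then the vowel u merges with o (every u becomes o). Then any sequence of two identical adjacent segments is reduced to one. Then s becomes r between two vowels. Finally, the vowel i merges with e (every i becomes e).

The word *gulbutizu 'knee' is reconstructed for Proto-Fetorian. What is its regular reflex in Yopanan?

golborezo

Yopanan: start from *gulbutizu.
  rule 1 (palatalisation): gulbutizu → gulbusizu
  rule 2 (vowel merger): gulbusizu → golbosizo
  rule 3: no change — golbosizo
  rule 4 (rhotacism): golbosizo → golborizo
  rule 5 (vowel merger): golborizo → golborezo
  ⇒ Yopanan golborezo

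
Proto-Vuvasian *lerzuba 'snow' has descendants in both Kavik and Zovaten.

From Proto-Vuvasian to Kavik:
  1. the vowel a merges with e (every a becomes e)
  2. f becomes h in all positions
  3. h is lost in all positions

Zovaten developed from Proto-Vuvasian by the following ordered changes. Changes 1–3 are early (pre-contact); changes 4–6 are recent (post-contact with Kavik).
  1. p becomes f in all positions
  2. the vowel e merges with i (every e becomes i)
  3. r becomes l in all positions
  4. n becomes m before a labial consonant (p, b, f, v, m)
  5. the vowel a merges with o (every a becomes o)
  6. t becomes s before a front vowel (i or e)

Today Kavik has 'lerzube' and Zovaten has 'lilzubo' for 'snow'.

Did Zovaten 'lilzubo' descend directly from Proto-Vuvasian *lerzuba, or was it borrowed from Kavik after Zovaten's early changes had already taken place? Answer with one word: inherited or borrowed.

If inherited, *lerzuba would pass through all of Zovaten's changes:
Zovaten: *lerzuba > lirzuba > lilzuba > lilzubo  (by vowel merger, unconditioned shift, vowel merger)
If borrowed from Kavik 'lerzube' after the early changes, it would undergo only the recent ones:
  rule 4 (nasal place assimilation): no change (lerzube)
  rule 5 (vowel merger): no change (lerzube)
  rule 6 (palatalisation): no change (lerzube)
  ⇒ as a loan: lerzube
Zovaten 'lilzubo' matches the inherited outcome exactly, so it is an inherited cognate, not a loan.

inherited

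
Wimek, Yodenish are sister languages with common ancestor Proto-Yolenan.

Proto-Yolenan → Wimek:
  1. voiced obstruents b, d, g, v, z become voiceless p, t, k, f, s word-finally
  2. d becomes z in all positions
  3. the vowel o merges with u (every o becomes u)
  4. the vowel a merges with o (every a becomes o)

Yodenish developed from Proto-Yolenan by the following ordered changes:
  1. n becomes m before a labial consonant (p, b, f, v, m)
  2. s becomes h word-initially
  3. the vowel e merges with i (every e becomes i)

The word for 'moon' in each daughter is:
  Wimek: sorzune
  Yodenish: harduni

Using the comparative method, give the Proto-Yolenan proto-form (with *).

Position 4: Wimek has z, Yodenish has d. Yodenish preserves d here (none of its changes turn any other segment into d), so the proto-segment is *d.
Position 2: Wimek has o, Yodenish has a. Yodenish preserves a here (none of its changes turn any other segment into a), so the proto-segment is *a.
Continuing position by position gives *sardune; check it forward:
Wimek: *sardune > sarzune > sorzune  (by unconditioned shift, vowel merger)
Yodenish: *sardune > hardune > harduni  (by debuccalisation, vowel merger)
No other proto-form is consistent with every reflex, so the reconstruction is *sardune.

*sardune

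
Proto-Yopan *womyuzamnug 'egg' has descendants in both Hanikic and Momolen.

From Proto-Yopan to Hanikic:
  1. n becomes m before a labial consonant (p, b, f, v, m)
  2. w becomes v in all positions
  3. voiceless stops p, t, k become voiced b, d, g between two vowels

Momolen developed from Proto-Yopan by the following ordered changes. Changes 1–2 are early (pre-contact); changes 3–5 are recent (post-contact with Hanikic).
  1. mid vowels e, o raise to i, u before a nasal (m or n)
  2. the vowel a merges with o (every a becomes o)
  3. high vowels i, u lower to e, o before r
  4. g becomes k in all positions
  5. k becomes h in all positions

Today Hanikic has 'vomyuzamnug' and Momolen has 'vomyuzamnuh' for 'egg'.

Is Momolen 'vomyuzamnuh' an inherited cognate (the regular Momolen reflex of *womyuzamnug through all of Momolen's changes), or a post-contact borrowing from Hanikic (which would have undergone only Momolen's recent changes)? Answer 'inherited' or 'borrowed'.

borrowed

If inherited, *womyuzamnug would pass through all of Momolen's changes:
Momolen: start from *womyuzamnug.
  rule 1 (pre-nasal raising): womyuzamnug → wumyuzamnug
  rule 2 (vowel merger): wumyuzamnug → wumyuzomnug
  rule 3: no change — wumyuzomnug
  rule 4 (unconditioned shift): wumyuzomnug → wumyuzomnuk
  rule 5 (unconditioned shift): wumyuzomnuk → wumyuzomnuh
  ⇒ Momolen wumyuzomnuh
If borrowed from Hanikic 'vomyuzamnug' after the early changes, it would undergo only the recent ones:
  rule 3 (pre-rhotic lowering): no change (vomyuzamnug)
  rule 4 (unconditioned shift): vomyuzamnug → vomyuzamnuk
  rule 5 (unconditioned shift): vomyuzamnuk → vomyuzamnuh
  ⇒ as a loan: vomyuzamnuh
Momolen 'vomyuzamnuh' matches the loan outcome 'vomyuzamnuh', not the inherited 'wumyuzomnuh' — it skipped the early Momolen changes, so it was borrowed from Hanikic.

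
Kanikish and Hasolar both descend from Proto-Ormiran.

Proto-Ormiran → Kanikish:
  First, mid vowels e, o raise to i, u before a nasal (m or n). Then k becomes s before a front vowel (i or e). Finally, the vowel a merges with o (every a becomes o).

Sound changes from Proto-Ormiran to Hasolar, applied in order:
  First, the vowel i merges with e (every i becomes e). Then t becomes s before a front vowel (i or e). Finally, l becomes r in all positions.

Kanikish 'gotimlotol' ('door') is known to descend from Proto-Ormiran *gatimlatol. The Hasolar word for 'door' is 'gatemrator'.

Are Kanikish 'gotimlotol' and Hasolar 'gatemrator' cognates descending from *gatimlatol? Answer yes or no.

Derive the expected Hasolar reflex of *gatimlatol:
Hasolar: start from *gatimlatol.
  rule 1 (vowel merger): gatimlatol → gatemlatol
  rule 2 (palatalisation): gatemlatol → gasemlatol
  rule 3 (unconditioned shift): gasemlatol → gasemrator
  ⇒ Hasolar gasemrator
The regular Hasolar reflex would be 'gasemrator', but the attested form is 'gatemrator'. The correspondence is irregular, so they are not cognates (the Hasolar form has a different source).

no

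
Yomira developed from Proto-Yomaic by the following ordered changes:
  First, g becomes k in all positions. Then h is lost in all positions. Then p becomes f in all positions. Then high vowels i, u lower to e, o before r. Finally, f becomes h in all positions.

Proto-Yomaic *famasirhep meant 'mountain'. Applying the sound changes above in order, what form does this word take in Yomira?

Yomira: *famasirhep
  famasirhep (rule 1 does not apply)
  famasirhep → famasirep   [h-loss]
  famasirep → famasiref   [unconditioned shift]
  famasiref → famaseref   [pre-rhotic lowering]
  famaseref → hamasereh   [unconditioned shift]
  giving Yomira hamasereh.

hamasereh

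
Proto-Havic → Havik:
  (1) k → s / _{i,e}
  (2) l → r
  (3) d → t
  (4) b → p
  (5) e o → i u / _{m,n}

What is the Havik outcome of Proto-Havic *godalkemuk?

Havik: *godalkemuk > godalsemuk > godarsemuk > gotarsemuk > gotarsimuk  (by palatalisation, unconditioned shift, unconditioned shift, pre-nasal raising)

gotarsimuk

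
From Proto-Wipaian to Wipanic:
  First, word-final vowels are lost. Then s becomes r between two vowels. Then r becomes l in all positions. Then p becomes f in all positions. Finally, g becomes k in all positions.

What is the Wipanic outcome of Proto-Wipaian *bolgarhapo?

bolkalhaf

Wipanic: start from *bolgarhapo.
  rule 1 (apocope): bolgarhapo → bolgarhap
  rule 2: no change — bolgarhap
  rule 3 (unconditioned shift): bolgarhap → bolgalhap
  rule 4 (unconditioned shift): bolgalhap → bolgalhaf
  rule 5 (unconditioned shift): bolgalhaf → bolkalhaf
  ⇒ Wipanic bolkalhaf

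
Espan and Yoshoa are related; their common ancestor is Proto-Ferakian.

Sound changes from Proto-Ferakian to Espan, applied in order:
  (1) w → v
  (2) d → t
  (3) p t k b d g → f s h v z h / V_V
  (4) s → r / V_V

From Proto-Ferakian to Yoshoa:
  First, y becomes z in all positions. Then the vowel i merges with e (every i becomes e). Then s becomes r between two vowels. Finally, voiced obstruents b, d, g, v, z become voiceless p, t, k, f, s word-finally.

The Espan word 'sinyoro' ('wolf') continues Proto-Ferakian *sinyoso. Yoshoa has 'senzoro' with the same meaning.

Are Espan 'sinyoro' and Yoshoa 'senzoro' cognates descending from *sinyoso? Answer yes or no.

Derive the expected Yoshoa reflex of *sinyoso:
Yoshoa: *sinyoso > sinzoso > senzoso > senzoro  (by unconditioned shift, vowel merger, rhotacism)
Yoshoa 'senzoro' matches the regular reflex exactly, so the pair is cognate.

yes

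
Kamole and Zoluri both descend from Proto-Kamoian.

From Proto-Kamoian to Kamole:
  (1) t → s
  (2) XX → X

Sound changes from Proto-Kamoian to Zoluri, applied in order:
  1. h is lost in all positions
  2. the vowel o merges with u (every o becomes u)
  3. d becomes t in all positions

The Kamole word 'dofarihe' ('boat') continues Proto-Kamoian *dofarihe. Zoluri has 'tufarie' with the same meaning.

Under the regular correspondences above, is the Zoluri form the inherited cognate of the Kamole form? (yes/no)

Derive the expected Zoluri reflex of *dofarihe:
Zoluri: *dofarihe > dofarie > dufarie > tufarie  (by h-loss, vowel merger, unconditioned shift)
Zoluri 'tufarie' matches the regular reflex exactly, so the pair is cognate.

yes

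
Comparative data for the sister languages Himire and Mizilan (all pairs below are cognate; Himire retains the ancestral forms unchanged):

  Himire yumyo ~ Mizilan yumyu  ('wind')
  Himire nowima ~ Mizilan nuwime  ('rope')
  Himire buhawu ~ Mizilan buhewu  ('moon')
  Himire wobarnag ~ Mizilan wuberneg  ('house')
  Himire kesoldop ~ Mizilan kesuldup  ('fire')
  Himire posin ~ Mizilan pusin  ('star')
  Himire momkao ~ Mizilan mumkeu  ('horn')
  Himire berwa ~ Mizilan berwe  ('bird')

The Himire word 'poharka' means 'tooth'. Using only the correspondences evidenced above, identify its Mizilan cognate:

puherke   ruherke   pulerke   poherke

puherke

nowima ~ nuwime, kesoldop ~ kesuldup — Himire o corresponds to Mizilan u after a consonant, before a consonant other than r, m, n, p, b, f, v.
wobarnag ~ wuberneg — Himire a corresponds to Mizilan e after a consonant, before r.
nowima ~ nuwime, berwa ~ berwe — Himire a corresponds to Mizilan e word-finally.
Applying these to Himire 'poharka':
  poharka → puharka   (o→u after a consonant, before a consonant other than r, m, n, p, b, f, v)
  puharka → puherka   (a→e after a consonant, before r)
  puherka → puherke   (a→e word-finally)
So the Mizilan cognate is 'puherke'.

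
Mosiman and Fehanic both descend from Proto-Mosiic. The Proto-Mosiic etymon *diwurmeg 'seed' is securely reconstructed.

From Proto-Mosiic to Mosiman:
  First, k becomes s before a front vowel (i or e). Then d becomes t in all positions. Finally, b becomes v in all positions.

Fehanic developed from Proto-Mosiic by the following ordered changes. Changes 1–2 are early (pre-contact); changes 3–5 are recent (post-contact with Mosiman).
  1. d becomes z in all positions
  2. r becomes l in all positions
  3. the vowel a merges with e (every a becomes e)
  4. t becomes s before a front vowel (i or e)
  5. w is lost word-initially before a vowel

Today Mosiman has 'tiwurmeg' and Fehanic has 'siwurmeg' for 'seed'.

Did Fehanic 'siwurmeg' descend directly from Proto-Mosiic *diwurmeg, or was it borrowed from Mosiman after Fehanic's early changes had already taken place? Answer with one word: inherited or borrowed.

If inherited, *diwurmeg would pass through all of Fehanic's changes:
Fehanic: *diwurmeg
  diwurmeg → ziwurmeg   [unconditioned shift]
  ziwurmeg → ziwulmeg   [unconditioned shift]
  ziwulmeg (rule 3 does not apply)
  ziwulmeg (rule 4 does not apply)
  ziwulmeg (rule 5 does not apply)
  giving Fehanic ziwulmeg.
If borrowed from Mosiman 'tiwurmeg' after the early changes, it would undergo only the recent ones:
  rule 3 (vowel merger): no change (tiwurmeg)
  rule 4 (palatalisation): tiwurmeg → siwurmeg
  rule 5 (glide loss): no change (siwurmeg)
  ⇒ as a loan: siwurmeg
Fehanic 'siwurmeg' matches the loan outcome 'siwurmeg', not the inherited 'ziwulmeg' — it skipped the early Fehanic changes, so it was borrowed from Mosiman.

borrowed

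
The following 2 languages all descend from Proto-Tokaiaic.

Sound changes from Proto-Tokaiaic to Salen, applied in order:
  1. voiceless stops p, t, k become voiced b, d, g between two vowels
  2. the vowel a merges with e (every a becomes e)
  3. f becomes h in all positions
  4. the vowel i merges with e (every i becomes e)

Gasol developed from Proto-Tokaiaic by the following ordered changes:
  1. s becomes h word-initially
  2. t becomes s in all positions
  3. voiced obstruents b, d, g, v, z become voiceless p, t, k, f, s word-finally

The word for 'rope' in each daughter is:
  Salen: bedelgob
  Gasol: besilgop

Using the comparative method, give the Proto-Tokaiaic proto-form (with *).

*betilgob

Position 4: Salen has e, Gasol has i. Gasol preserves i here (none of its changes turn any other segment into i), so the proto-segment is *i.
Position 3: Salen has d, Gasol has s. Taking the neighbouring segments as reconstructed: Salen d could go back to *t or *d; Gasol s could go back to *t or *s — the one source consistent with every daughter is *t.
Position 8: Salen has b, Gasol has p. Taking the neighbouring segments as reconstructed: Salen b can only go back to *b; Gasol p could go back to *p or *b — the one source consistent with every daughter is *b.
The remaining positions agree across the daughters. Check the candidate against every language:
Salen: *betilgob
  betilgob → bedilgob   [intervocalic voicing]
  bedilgob (rule 2 does not apply)
  bedilgob (rule 3 does not apply)
  bedilgob → bedelgob   [vowel merger]
  giving Salen bedelgob.
Gasol: *betilgob
  betilgob (rule 1 does not apply)
  betilgob → besilgob   [unconditioned shift]
  besilgob → besilgop   [final devoicing]
  giving Gasol besilgop.
*betilgob is the unique common source.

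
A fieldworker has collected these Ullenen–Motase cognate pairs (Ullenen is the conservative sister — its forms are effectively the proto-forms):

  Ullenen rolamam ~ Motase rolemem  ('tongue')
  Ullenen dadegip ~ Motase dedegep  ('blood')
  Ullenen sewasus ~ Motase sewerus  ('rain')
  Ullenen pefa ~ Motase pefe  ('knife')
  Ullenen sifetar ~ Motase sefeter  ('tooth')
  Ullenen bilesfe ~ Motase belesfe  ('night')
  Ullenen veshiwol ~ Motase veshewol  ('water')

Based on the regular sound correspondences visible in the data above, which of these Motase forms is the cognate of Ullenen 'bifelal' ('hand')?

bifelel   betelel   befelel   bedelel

sifetar ~ sefeter — Ullenen i corresponds to Motase e after a consonant, before a labial obstruent.
dadegip ~ dedegep, sewasus ~ sewerus — Ullenen a corresponds to Motase e after a consonant, before a consonant other than r, m, n, p, b, f, v.
Applying these to Ullenen 'bifelal':
  bifelal → befelal   (i→e after a consonant, before a labial obstruent)
  befelal → befelel   (a→e after a consonant, before a consonant other than r, m, n, p, b, f, v)
So the Motase cognate is 'befelel'.

befelel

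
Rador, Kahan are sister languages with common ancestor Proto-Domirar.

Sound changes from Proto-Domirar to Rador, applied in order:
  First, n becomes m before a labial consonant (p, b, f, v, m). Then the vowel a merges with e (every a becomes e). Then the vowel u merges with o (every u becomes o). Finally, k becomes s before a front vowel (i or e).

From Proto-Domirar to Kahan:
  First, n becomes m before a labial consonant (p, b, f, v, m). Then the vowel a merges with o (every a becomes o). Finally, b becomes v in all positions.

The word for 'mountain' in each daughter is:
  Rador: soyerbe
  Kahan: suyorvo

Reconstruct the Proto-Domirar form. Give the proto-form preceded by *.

Position 7: Rador has e, Kahan has o. Taking the neighbouring segments as reconstructed: Rador e could go back to *a or *e; Kahan o could go back to *a or *o — the one source consistent with every daughter is *a.
Position 2: Rador has o, Kahan has u. Kahan preserves u here (none of its changes turn any other segment into u), so the proto-segment is *u.
Verify the candidate proto-form against each daughter:
Rador: *suyarba
  suyarba (rule 1 does not apply)
  suyarba → suyerbe   [vowel merger]
  suyerbe → soyerbe   [vowel merger]
  soyerbe (rule 4 does not apply)
  giving Rador soyerbe.
Kahan: *suyarba > suyorbo > suyorvo  (by vowel merger, unconditioned shift)
Only *suyarba yields all of Rador soyerbe, Kahan suyorvo.

*suyarba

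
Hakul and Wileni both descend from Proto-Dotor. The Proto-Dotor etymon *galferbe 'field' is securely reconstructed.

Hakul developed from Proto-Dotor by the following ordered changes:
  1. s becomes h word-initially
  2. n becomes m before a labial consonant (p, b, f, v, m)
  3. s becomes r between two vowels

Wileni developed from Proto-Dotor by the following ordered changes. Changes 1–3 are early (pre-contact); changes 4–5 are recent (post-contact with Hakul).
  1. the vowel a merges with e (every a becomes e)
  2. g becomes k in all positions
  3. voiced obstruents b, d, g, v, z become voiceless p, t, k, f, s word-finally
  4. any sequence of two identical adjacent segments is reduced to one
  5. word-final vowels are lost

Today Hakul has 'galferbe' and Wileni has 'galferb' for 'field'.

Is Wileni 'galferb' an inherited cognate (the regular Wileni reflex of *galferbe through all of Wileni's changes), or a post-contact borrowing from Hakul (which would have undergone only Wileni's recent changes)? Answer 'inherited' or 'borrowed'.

If inherited, *galferbe would pass through all of Wileni's changes:
Wileni: *galferbe > gelferbe > kelferbe > kelferb  (by vowel merger, unconditioned shift, apocope)
If borrowed from Hakul 'galferbe' after the early changes, it would undergo only the recent ones:
  rule 4 (degemination): no change (galferbe)
  rule 5 (apocope): galferbe → galferb
  ⇒ as a loan: galferb
Wileni 'galferb' matches the loan outcome 'galferb', not the inherited 'kelferb' — it skipped the early Wileni changes, so it was borrowed from Hakul.

borrowed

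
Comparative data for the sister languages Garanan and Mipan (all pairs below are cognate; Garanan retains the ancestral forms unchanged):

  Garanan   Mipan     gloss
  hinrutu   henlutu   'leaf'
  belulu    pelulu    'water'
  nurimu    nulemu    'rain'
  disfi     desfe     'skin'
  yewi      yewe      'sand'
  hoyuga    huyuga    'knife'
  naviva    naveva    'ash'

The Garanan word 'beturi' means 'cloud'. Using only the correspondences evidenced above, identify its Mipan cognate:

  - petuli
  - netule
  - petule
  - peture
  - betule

petule

belulu ~ pelulu — Garanan b corresponds to Mipan p word-initially before a front vowel.
nurimu ~ nulemu — Garanan r corresponds to Mipan l between vowels (before a front vowel).
disfi ~ desfe, yewi ~ yewe — Garanan i corresponds to Mipan e word-finally.
Applying these to Garanan 'beturi':
  beturi → peturi   (b→p word-initially before a front vowel)
  peturi → petuli   (r→l between vowels (before a front vowel))
  petuli → petule   (i→e word-finally)
So the Mipan cognate is 'petule'.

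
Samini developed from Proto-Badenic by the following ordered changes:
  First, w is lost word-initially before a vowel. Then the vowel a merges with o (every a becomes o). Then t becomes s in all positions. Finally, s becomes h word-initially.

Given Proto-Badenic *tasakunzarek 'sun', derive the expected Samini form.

Samini: *tasakunzarek
  tasakunzarek (rule 1 does not apply)
  tasakunzarek → tosokunzorek   [vowel merger]
  tosokunzorek → sosokunzorek   [unconditioned shift]
  sosokunzorek → hosokunzorek   [debuccalisation]
  giving Samini hosokunzorek.

hosokunzorek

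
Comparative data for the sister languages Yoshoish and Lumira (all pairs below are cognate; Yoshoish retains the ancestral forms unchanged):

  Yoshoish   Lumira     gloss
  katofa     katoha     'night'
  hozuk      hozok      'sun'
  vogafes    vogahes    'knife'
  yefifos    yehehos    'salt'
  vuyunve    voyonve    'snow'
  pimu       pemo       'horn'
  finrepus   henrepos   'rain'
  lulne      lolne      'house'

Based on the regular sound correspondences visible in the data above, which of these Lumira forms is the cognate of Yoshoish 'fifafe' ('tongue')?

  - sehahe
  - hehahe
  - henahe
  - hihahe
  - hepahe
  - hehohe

hehahe

finrepus ~ henrepos — Yoshoish f corresponds to Lumira h word-initially before a front vowel.
yefifos ~ yehehos — Yoshoish i corresponds to Lumira e after a consonant, before a labial obstruent.
katofa ~ katoha — Yoshoish f corresponds to Lumira h between vowels (before a back vowel).
vogafes ~ vogahes — Yoshoish f corresponds to Lumira h between vowels (before a front vowel).
Applying these to Yoshoish 'fifafe':
  fifafe → hifafe   (f→h word-initially before a front vowel)
  hifafe → hefafe   (i→e after a consonant, before a labial obstruent)
  hefafe → hehafe   (f→h between vowels (before a back vowel))
  hehafe → hehahe   (f→h between vowels (before a front vowel))
So the Lumira cognate is 'hehahe'.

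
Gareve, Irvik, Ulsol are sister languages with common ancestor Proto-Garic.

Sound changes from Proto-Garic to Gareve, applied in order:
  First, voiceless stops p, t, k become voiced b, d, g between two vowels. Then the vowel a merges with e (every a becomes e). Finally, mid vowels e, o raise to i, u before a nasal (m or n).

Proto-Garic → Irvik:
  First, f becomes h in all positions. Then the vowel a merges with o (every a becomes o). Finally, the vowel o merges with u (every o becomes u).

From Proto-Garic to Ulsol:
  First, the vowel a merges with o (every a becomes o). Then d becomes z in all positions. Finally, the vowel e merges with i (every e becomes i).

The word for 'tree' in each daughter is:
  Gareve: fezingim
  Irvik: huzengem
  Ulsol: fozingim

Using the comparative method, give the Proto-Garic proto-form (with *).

*fazengem

Position 2: Gareve has e, Irvik has u, Ulsol has o. Taking the neighbouring segments as reconstructed: Gareve e could go back to *a or *e; Irvik u could go back to *a or *o or *u; Ulsol o could go back to *a or *o — the one source consistent with every daughter is *a.
Position 7: Gareve has i, Irvik has e, Ulsol has i. Irvik preserves e here (none of its changes turn any other segment into e), so the proto-segment is *e.
Position 1: Gareve has f, Irvik has h, Ulsol has f. Gareve preserves f here (none of its changes turn any other segment into f), so the proto-segment is *f.
This points to *fazengem. Verify forward in each daughter:
Gareve: *fazengem
  fazengem (rule 1 does not apply)
  fazengem → fezengem   [vowel merger]
  fezengem → fezingim   [pre-nasal raising]
  giving Gareve fezingim.
Irvik: *fazengem > hazengem > hozengem > huzengem  (by unconditioned shift, vowel merger, vowel merger)
Ulsol: *fazengem > fozengem > fozingim  (by vowel merger, vowel merger)
*fazengem is the unique common source.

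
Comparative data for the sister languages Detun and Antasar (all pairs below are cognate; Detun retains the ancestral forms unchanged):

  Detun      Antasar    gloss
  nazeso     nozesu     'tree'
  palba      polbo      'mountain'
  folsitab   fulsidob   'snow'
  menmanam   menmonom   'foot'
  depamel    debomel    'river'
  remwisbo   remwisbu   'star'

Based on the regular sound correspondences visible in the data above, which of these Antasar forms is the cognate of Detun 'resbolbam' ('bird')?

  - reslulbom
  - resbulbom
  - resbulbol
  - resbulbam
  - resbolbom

folsitab ~ fulsidob — Detun o corresponds to Antasar u after a consonant, before a consonant other than r, m, n, p, b, f, v.
menmanam ~ menmonom, depamel ~ debomel — Detun a corresponds to Antasar o after a consonant, before a nasal.
Applying these to Detun 'resbolbam':
  resbolbam → resbulbam   (o→u after a consonant, before a consonant other than r, m, n, p, b, f, v)
  resbulbam → resbulbom   (a→o after a consonant, before a nasal)
So the Antasar cognate is 'resbulbom'.

resbulbom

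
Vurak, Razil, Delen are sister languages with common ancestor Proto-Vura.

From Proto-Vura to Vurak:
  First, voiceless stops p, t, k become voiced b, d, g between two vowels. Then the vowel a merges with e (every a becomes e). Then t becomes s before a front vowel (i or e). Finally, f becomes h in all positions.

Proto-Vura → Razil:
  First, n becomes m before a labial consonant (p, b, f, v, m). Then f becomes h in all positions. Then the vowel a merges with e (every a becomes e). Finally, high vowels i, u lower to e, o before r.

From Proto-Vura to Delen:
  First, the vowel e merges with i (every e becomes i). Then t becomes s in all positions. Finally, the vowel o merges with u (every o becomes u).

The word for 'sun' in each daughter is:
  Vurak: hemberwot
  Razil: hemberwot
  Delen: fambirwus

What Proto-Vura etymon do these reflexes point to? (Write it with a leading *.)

*famberwot

Position 2: Vurak has e, Razil has e, Delen has a. Delen preserves a here (none of its changes turn any other segment into a), so the proto-segment is *a.
Position 1: Vurak has h, Razil has h, Delen has f. Delen preserves f here (none of its changes turn any other segment into f), so the proto-segment is *f.
This points to *famberwot. Verify forward in each daughter:
Vurak: *famberwot > femberwot > hemberwot  (by vowel merger, unconditioned shift)
Razil: start from *famberwot.
  rule 1: no change — famberwot
  rule 2 (unconditioned shift): famberwot → hamberwot
  rule 3 (vowel merger): hamberwot → hemberwot
  rule 4: no change — hemberwot
  ⇒ Razil hemberwot
Delen: *famberwot > fambirwot > fambirwos > fambirwus  (by vowel merger, unconditioned shift, vowel merger)
No other proto-form is consistent with every reflex, so the reconstruction is *famberwot.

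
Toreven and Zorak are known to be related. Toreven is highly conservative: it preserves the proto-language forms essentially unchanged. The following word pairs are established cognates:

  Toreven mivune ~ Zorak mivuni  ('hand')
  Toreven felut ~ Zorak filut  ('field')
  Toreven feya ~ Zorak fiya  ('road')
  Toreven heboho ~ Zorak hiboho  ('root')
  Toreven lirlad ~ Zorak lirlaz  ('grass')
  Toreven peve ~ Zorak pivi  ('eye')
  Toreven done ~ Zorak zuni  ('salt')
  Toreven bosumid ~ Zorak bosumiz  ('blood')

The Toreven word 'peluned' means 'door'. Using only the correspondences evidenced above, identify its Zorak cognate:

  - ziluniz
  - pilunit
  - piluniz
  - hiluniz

felut ~ filut, feya ~ fiya — Toreven e corresponds to Zorak i after a consonant, before a consonant other than r, m, n, p, b, f, v.
lirlad ~ lirlaz, bosumid ~ bosumiz — Toreven d corresponds to Zorak z word-finally.
Applying these to Toreven 'peluned':
  peluned → piluned   (e→i after a consonant, before a consonant other than r, m, n, p, b, f, v)
  piluned → pilunid   (e→i after a consonant, before a consonant other than r, m, n, p, b, f, v)
  pilunid → piluniz   (d→z word-finally)
So the Zorak cognate is 'piluniz'.

piluniz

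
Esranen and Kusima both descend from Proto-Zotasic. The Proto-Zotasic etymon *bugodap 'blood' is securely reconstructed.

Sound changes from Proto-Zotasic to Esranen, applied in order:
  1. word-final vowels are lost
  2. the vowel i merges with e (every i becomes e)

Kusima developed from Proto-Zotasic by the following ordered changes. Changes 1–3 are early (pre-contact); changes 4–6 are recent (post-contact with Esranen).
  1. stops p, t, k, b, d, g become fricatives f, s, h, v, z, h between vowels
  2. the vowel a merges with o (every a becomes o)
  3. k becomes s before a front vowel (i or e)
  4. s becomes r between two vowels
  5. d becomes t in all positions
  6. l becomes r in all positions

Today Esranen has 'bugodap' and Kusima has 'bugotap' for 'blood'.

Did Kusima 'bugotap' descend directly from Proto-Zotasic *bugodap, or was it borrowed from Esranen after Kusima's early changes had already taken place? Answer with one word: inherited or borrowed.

If inherited, *bugodap would pass through all of Kusima's changes:
Kusima: start from *bugodap.
  rule 1 (intervocalic lenition): bugodap → buhozap
  rule 2 (vowel merger): buhozap → buhozop
  rule 3: no change — buhozop
  rule 4: no change — buhozop
  rule 5: no change — buhozop
  rule 6: no change — buhozop
  ⇒ Kusima buhozop
If borrowed from Esranen 'bugodap' after the early changes, it would undergo only the recent ones:
  rule 4 (rhotacism): no change (bugodap)
  rule 5 (unconditioned shift): bugodap → bugotap
  rule 6 (unconditioned shift): no change (bugotap)
  ⇒ as a loan: bugotap
Kusima 'bugotap' matches the loan outcome 'bugotap', not the inherited 'buhozop' — it skipped the early Kusima changes, so it was borrowed from Esranen.

borrowed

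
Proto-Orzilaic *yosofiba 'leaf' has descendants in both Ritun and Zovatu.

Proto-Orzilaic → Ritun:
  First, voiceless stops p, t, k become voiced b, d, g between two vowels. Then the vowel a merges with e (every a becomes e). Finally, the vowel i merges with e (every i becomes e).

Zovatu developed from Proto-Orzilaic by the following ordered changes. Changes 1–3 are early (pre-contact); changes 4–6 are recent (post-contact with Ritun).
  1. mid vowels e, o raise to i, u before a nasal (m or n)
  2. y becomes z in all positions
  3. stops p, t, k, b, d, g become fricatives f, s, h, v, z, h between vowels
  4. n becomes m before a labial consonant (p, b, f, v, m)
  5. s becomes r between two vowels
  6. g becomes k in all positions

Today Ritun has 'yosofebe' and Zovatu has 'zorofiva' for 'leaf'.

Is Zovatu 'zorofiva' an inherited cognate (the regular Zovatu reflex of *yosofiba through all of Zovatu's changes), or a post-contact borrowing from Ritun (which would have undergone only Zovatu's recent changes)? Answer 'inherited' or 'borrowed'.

If inherited, *yosofiba would pass through all of Zovatu's changes:
Zovatu: *yosofiba
  yosofiba (rule 1 does not apply)
  yosofiba → zosofiba   [unconditioned shift]
  zosofiba → zosofiva   [intervocalic lenition]
  zosofiva (rule 4 does not apply)
  zosofiva → zorofiva   [rhotacism]
  zorofiva (rule 6 does not apply)
  giving Zovatu zorofiva.
If borrowed from Ritun 'yosofebe' after the early changes, it would undergo only the recent ones:
  rule 4 (nasal place assimilation): no change (yosofebe)
  rule 5 (rhotacism): yosofebe → yorofebe
  rule 6 (unconditioned shift): no change (yorofebe)
  ⇒ as a loan: yorofebe
Zovatu 'zorofiva' matches the inherited outcome exactly, so it is an inherited cognate, not a loan.

inherited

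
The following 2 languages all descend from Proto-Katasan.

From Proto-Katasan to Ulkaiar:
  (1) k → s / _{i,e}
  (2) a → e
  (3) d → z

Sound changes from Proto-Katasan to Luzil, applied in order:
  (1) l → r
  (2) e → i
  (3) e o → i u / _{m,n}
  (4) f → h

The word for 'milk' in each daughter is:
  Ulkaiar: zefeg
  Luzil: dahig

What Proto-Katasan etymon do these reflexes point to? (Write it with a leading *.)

Position 2: Ulkaiar has e, Luzil has a. Luzil preserves a here (none of its changes turn any other segment into a), so the proto-segment is *a.
Position 1: Ulkaiar has z, Luzil has d. Luzil preserves d here (none of its changes turn any other segment into d), so the proto-segment is *d.
Position 4: Ulkaiar has e, Luzil has i. Taking the neighbouring segments as reconstructed: Ulkaiar e could go back to *a or *e; Luzil i could go back to *e or *i — the one source consistent with every daughter is *e.
Verify the candidate proto-form against each daughter:
Ulkaiar: *dafeg > defeg > zefeg  (by vowel merger, unconditioned shift)
Luzil: *dafeg
  dafeg (rule 1 does not apply)
  dafeg → dafig   [vowel merger]
  dafig (rule 3 does not apply)
  dafig → dahig   [unconditioned shift]
  giving Luzil dahig.
No other proto-form is consistent with every reflex, so the reconstruction is *dafeg.

*dafeg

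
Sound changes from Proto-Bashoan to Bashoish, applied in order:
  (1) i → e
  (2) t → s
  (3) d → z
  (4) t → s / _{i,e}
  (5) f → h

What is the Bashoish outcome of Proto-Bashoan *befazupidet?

Bashoish: *befazupidet
  befazupidet → befazupedet   [vowel merger]
  befazupedet → befazupedes   [unconditioned shift]
  befazupedes → befazupezes   [unconditioned shift]
  befazupezes (rule 4 does not apply)
  befazupezes → behazupezes   [unconditioned shift]
  giving Bashoish behazupezes.

behazupezes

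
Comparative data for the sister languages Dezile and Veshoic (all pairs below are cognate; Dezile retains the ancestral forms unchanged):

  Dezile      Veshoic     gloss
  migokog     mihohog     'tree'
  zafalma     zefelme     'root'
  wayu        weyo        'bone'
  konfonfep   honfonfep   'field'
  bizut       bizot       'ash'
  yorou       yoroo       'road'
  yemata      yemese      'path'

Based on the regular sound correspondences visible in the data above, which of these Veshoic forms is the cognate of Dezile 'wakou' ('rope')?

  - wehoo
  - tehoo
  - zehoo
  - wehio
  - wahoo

wehoo

zafalma ~ zefelme, wayu ~ weyo — Dezile a corresponds to Veshoic e after a consonant, before a consonant other than r, m, n, p, b, f, v.
migokog ~ mihohog — Dezile k corresponds to Veshoic h between vowels (before a back vowel).
yorou ~ yoroo — Dezile u corresponds to Veshoic o word-finally.
Applying these to Dezile 'wakou':
  wakou → wekou   (a→e after a consonant, before a consonant other than r, m, n, p, b, f, v)
  wekou → wehou   (k→h between vowels (before a back vowel))
  wehou → wehoo   (u→o word-finally)
So the Veshoic cognate is 'wehoo'.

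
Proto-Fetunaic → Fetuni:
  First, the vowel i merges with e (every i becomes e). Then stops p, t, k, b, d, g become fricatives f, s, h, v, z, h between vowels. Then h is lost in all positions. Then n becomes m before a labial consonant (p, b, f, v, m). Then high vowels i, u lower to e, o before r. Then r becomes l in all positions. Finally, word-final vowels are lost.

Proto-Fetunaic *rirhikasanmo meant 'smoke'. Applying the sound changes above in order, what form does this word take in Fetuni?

Fetuni: *rirhikasanmo > rerhekasanmo > rerhehasanmo > rereasanmo > rereasammo > leleasammo > leleasamm  (by vowel merger, intervocalic lenition, h-loss, nasal place assimilation, unconditioned shift, apocope)

leleasamm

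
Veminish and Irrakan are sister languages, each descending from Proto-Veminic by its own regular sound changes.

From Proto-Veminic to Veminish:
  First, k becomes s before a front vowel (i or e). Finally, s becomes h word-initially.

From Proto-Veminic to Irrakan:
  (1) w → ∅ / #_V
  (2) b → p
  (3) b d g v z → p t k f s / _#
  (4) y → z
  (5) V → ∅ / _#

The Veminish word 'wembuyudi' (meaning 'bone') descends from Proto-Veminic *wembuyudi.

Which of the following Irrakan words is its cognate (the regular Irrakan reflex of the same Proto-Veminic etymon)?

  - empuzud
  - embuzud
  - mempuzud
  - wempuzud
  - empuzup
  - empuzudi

Irrakan: *wembuyudi > embuyudi > empuyudi > empuzudi > empuzud  (by glide loss, unconditioned shift, unconditioned shift, apocope)
Among the options, 'empuzud' alone shows every Irrakan change applied in order.

empuzud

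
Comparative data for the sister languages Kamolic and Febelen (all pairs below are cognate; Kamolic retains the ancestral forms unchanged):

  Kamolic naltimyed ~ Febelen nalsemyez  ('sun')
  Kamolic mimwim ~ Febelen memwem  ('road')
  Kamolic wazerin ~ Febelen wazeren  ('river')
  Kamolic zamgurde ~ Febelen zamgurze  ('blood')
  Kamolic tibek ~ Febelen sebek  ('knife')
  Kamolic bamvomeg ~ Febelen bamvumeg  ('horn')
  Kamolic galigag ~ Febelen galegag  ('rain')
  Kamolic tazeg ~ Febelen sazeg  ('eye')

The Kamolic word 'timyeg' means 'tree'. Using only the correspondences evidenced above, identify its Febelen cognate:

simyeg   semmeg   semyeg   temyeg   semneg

semyeg

tibek ~ sebek — Kamolic t corresponds to Febelen s word-initially before a front vowel.
naltimyed ~ nalsemyez, mimwim ~ memwem — Kamolic i corresponds to Febelen e after a consonant, before a nasal.
Applying these to Kamolic 'timyeg':
  timyeg → simyeg   (t→s word-initially before a front vowel)
  simyeg → semyeg   (i→e after a consonant, before a nasal)
So the Febelen cognate is 'semyeg'.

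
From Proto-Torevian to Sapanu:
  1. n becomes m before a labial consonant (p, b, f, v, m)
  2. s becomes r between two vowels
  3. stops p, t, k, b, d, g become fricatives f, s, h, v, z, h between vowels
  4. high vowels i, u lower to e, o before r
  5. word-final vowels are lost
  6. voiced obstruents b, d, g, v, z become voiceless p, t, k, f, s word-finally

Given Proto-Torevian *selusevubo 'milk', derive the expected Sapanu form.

selorevuf

Sapanu: start from *selusevubo.
  rule 1: no change — selusevubo
  rule 2 (rhotacism): selusevubo → selurevubo
  rule 3 (intervocalic lenition): selurevubo → selurevuvo
  rule 4 (pre-rhotic lowering): selurevuvo → selorevuvo
  rule 5 (apocope): selorevuvo → selorevuv
  rule 6 (final devoicing): selorevuv → selorevuf
  ⇒ Sapanu selorevuf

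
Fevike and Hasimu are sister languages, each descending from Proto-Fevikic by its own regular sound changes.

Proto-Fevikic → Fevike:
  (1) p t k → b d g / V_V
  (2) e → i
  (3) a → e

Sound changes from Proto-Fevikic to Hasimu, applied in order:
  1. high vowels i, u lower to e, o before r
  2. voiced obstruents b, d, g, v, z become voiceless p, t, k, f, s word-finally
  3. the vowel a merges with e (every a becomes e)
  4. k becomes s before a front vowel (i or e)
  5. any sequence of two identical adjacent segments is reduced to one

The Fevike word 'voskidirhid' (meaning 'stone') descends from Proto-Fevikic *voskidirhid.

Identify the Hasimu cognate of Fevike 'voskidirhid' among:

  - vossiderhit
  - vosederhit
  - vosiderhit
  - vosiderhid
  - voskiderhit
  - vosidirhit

Hasimu: *voskidirhid
  voskidirhid → voskiderhid   [pre-rhotic lowering]
  voskiderhid → voskiderhit   [final devoicing]
  voskiderhit (rule 3 does not apply)
  voskiderhit → vossiderhit   [palatalisation]
  vossiderhit → vosiderhit   [degemination]
  giving Hasimu vosiderhit.
The other candidates each miss or misapply at least one Hasimu change.

vosiderhit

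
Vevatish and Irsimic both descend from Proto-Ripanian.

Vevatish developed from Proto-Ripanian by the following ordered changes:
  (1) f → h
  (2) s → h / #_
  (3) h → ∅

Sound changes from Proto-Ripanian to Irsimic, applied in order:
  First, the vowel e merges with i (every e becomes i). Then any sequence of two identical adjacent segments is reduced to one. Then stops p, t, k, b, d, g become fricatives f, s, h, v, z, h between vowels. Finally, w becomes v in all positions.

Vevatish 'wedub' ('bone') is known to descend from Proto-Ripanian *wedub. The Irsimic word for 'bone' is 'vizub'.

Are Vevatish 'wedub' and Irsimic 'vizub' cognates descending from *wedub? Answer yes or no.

Derive the expected Irsimic reflex of *wedub:
Irsimic: start from *wedub.
  rule 1 (vowel merger): wedub → widub
  rule 2: no change — widub
  rule 3 (intervocalic lenition): widub → wizub
  rule 4 (unconditioned shift): wizub → vizub
  ⇒ Irsimic vizub
Irsimic 'vizub' matches the regular reflex exactly, so the pair is cognate.

yes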